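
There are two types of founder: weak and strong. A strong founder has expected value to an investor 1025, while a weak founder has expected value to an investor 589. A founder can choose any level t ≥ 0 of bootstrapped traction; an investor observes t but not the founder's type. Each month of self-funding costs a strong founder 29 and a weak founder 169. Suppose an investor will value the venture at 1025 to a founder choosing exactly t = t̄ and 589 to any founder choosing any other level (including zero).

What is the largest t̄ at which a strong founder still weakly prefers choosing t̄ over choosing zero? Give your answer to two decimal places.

15.03

Choosing t̄ yields the strong type 1025 − 29·t̄; choosing zero yields 589.
The strong type is indifferent at 1025 − 29·t̄ = 589, i.e. t̄ = (1025 − 589) / 29 ≈ 15.03.
For any t̄ above 15.03 the strong type would rather pool at zero, so separation collapses.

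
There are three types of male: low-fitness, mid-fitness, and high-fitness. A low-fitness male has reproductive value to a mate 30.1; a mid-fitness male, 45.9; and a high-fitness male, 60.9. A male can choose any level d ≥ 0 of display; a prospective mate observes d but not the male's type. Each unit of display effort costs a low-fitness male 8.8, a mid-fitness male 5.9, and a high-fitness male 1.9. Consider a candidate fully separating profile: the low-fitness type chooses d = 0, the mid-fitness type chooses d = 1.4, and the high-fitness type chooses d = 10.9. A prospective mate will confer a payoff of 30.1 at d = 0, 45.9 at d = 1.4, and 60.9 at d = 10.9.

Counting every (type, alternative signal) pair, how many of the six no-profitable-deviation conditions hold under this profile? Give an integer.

Low-fitness (own payoff 30.1): to d=1.4 gives 45.9 − 8.8×1.4 = 33.58 → profitable ✗; to d=10.9 gives 60.9 − 8.8×10.9 = -35.02 → no gain ✓.
Mid-fitness (own payoff 45.9 − 5.9×1.4 = 37.64): to d=0 gives 30.1 → no gain ✓; to d=10.9 gives 60.9 − 5.9×10.9 = -3.41 → no gain ✓.
High-fitness (own payoff 60.9 − 1.9×10.9 = 40.19): to d=0 gives 30.1 → no gain ✓; to d=1.4 gives 45.9 − 1.9×1.4 = 43.24 → profitable ✗.
4 of the 6 constraints hold; not an equilibrium.

4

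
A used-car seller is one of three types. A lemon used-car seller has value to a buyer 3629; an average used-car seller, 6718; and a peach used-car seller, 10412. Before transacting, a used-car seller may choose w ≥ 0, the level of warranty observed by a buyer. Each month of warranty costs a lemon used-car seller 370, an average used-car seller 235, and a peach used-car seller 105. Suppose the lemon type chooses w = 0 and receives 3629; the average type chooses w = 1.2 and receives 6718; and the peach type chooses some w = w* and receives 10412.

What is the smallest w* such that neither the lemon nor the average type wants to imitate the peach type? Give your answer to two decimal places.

Lemon type (on-path payoff 3629) won't mimic when 3629 ≥ 10412 − 370·w*, i.e. w* ≥ 18.33.
Average type (on-path payoff 6718 − 235×1.2 = 6436) won't mimic when 6436 ≥ 10412 − 235·w*, i.e. w* ≥ 16.92.
Both must hold, so w* = max(18.33, 16.92) = 18.33. The lemon type's constraint binds.

18.33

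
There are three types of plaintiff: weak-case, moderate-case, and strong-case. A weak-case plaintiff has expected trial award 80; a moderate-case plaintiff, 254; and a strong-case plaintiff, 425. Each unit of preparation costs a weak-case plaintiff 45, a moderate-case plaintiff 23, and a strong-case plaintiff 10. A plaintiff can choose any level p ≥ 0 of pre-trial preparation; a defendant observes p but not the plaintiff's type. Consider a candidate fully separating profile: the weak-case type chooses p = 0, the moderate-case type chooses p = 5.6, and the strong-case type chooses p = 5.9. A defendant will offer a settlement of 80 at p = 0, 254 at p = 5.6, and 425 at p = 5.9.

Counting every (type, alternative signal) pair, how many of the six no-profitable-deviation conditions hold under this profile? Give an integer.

Strong-case (own payoff 425 − 10×5.9 = 366): to p=0 gives 80 → no gain ✓; to p=5.6 gives 254 − 10×5.6 = 198 → no gain ✓.
Weak-case (own payoff 80): to p=5.6 gives 254 − 45×5.6 = 2 → no gain ✓; to p=5.9 gives 425 − 45×5.9 = 159.5 → profitable ✗.
Moderate-case (own payoff 254 − 23×5.6 = 125.2): to p=0 gives 80 → no gain ✓; to p=5.9 gives 425 − 23×5.9 = 289.3 → profitable ✗.
4 of the 6 constraints hold; not an equilibrium.

4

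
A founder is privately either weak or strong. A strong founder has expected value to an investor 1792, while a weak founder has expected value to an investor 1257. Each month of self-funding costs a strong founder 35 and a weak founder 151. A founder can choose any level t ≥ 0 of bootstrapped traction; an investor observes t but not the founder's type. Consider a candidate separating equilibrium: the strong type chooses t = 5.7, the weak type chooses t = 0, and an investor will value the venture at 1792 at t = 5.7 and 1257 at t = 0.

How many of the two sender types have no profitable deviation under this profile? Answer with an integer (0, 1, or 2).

2

Weak type: stay at 0 → 1257; mimic → 1792 − 151 × 5.7 = 931.3. IC holds (1257 ≥ 931.3).
Strong type: signal → 1792 − 35 × 5.7 = 1592.5; deviate to 0 → 1257. IC holds (1592.5 ≥ 1257).
2 of 2 constraints hold, so this is a separating equilibrium.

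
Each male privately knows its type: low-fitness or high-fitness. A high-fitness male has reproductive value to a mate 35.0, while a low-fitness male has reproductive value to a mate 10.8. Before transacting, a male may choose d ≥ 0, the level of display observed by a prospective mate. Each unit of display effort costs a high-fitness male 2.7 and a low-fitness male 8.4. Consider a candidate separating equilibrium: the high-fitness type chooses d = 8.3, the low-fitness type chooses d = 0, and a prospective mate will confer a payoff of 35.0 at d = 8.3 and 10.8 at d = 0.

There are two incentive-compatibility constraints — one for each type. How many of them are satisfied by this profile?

2

Low-fitness type: stay at 0 → 10.8; mimic → 35.0 − 8.4 × 8.3 = -34.72. IC holds (10.8 ≥ -34.72).
High-fitness type: signal → 35.0 − 2.7 × 8.3 = 12.59; deviate to 0 → 10.8. IC holds (12.59 ≥ 10.8).
2 of 2 constraints hold, so this is a separating equilibrium.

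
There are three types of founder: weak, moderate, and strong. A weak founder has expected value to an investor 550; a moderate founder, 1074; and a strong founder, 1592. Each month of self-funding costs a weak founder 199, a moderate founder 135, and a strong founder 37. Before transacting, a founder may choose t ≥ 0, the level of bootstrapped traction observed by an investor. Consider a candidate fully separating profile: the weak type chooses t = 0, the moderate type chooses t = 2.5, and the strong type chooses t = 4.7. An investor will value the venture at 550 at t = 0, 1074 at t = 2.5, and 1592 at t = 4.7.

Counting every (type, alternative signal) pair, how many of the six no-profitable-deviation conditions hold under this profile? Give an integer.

Weak (own payoff 550): to t=2.5 gives 1074 − 199×2.5 = 576.5 → profitable ✗; to t=4.7 gives 1592 − 199×4.7 = 656.7 → profitable ✗.
Moderate (own payoff 1074 − 135×2.5 = 736.5): to t=0 gives 550 → no gain ✓; to t=4.7 gives 1592 − 135×4.7 = 957.5 → profitable ✗.
Strong (own payoff 1592 − 37×4.7 = 1418.1): to t=0 gives 550 → no gain ✓; to t=2.5 gives 1074 − 37×2.5 = 981.5 → no gain ✓.
3 of the 6 constraints hold; not an equilibrium.

3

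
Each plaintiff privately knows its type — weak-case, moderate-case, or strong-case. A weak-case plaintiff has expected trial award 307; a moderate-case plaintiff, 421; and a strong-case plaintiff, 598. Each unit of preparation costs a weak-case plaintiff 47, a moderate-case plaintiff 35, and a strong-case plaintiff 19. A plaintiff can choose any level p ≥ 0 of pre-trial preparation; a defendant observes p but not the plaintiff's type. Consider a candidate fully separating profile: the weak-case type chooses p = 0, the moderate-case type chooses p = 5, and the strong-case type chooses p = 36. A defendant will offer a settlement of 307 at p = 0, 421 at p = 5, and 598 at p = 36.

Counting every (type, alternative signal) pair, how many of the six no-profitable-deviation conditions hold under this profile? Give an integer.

Moderate-case (own payoff 421 − 35×5 = 246): to p=0 gives 307 → profitable ✗; to p=36 gives 598 − 35×36 = -662 → no gain ✓.
Strong-case (own payoff 598 − 19×36 = -86): to p=0 gives 307 → profitable ✗; to p=5 gives 421 − 19×5 = 326 → profitable ✗.
Weak-case (own payoff 307): to p=5 gives 421 − 47×5 = 186 → no gain ✓; to p=36 gives 598 − 47×36 = -1094 → no gain ✓.
3 of the 6 constraints hold; not an equilibrium.

3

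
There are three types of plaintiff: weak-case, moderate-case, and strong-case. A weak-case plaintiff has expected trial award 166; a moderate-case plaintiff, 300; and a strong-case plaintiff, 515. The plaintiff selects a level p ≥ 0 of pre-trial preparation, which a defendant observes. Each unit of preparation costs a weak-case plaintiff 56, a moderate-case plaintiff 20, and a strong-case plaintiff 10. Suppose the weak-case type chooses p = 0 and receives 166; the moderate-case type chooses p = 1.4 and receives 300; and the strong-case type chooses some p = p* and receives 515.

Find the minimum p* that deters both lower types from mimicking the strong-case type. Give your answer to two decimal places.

12.15

Moderate-case type (on-path payoff 300 − 20×1.4 = 272) won't mimic when 272 ≥ 515 − 20·p*, i.e. p* ≥ 12.15.
Weak-case type (on-path payoff 166) won't mimic when 166 ≥ 515 − 56·p*, i.e. p* ≥ 6.23.
Both must hold, so p* = max(6.23, 12.15) = 12.15. The moderate-case type's constraint binds.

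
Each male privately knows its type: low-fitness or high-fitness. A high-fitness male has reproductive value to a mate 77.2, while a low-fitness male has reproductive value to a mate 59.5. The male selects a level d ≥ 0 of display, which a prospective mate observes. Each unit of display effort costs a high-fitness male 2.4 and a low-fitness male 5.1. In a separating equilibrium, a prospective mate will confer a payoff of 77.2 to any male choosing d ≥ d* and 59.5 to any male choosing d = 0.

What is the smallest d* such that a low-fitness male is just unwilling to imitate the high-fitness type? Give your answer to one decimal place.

A low-fitness male choosing d = 0 receives 59.5.
Imitating at d* instead would pay 77.2 at cost 5.1·d*, netting 77.2 − 5.1·d*.
Indifference: 59.5 = 77.2 − 5.1·d*, so d* = (77.2 − 59.5) / 5.1 ≈ 3.5.
This is the low-fitness type's binding incentive-compatibility constraint; any d ≥ 3.5 sustains separation on that side.

3.5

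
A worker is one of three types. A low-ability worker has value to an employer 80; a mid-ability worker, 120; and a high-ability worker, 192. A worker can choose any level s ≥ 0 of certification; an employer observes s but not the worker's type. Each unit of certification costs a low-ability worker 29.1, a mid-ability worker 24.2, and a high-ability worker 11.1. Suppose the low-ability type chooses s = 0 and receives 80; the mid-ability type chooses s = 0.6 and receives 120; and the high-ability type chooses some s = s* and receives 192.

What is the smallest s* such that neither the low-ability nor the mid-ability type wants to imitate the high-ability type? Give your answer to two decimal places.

Mid-ability type (on-path payoff 120 − 24.2×0.6 = 105.48) won't mimic when 105.48 ≥ 192 − 24.2·s*, i.e. s* ≥ 3.58.
Low-ability type (on-path payoff 80) won't mimic when 80 ≥ 192 − 29.1·s*, i.e. s* ≥ 3.85.
Both must hold, so s* = max(3.85, 3.58) = 3.85. The low-ability type's constraint binds.

3.85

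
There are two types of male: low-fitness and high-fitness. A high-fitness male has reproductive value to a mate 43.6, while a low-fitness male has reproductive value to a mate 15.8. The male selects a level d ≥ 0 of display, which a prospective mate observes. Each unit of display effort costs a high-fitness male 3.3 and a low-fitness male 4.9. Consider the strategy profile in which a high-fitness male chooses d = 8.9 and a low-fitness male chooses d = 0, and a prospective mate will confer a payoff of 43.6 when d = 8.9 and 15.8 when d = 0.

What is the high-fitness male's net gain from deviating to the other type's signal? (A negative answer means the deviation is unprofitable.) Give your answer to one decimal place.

Playing d = 8.9 the high-fitness male receives 43.6 − 3.3 × 8.9 = 14.23.
Deviating to d = 0 yields 15.8 instead.
Gain from deviating: 15.8 − 14.23 = 1.57, i.e. 1.6 to one decimal place.
The gain is positive, so the high-fitness type's incentive-compatibility constraint is violated — this profile is not a separating equilibrium.

1.6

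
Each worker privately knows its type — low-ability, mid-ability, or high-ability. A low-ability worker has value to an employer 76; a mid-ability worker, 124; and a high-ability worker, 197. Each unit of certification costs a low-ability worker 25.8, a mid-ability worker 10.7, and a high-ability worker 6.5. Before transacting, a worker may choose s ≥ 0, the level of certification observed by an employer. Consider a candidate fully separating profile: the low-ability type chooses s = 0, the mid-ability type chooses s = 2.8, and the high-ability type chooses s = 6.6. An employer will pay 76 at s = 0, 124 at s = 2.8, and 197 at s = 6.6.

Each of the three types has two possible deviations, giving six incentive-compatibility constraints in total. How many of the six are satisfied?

Low-ability (own payoff 76): to s=2.8 gives 124 − 25.8×2.8 = 51.76 → no gain ✓; to s=6.6 gives 197 − 25.8×6.6 = 26.72 → no gain ✓.
High-ability (own payoff 197 − 6.5×6.6 = 154.1): to s=0 gives 76 → no gain ✓; to s=2.8 gives 124 − 6.5×2.8 = 105.8 → no gain ✓.
Mid-ability (own payoff 124 − 10.7×2.8 = 94.04): to s=0 gives 76 → no gain ✓; to s=6.6 gives 197 − 10.7×6.6 = 126.38 → profitable ✗.
5 of the 6 constraints hold; not an equilibrium.

5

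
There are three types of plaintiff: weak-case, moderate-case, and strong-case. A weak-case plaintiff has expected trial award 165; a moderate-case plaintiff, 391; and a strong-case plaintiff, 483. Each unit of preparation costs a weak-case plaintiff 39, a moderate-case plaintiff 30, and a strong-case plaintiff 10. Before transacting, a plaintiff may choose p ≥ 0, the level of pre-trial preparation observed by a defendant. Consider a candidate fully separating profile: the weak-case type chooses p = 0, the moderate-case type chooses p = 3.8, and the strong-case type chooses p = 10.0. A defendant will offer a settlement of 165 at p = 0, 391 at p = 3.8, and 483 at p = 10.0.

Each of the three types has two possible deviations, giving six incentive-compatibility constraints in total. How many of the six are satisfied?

5

Weak-case (own payoff 165): to p=3.8 gives 391 − 39×3.8 = 242.8 → profitable ✗; to p=10.0 gives 483 − 39×10.0 = 93 → no gain ✓.
Moderate-case (own payoff 391 − 30×3.8 = 277): to p=0 gives 165 → no gain ✓; to p=10.0 gives 483 − 30×10.0 = 183 → no gain ✓.
Strong-case (own payoff 483 − 10×10.0 = 383): to p=0 gives 165 → no gain ✓; to p=3.8 gives 391 − 10×3.8 = 353 → no gain ✓.
5 of the 6 constraints hold; not an equilibrium.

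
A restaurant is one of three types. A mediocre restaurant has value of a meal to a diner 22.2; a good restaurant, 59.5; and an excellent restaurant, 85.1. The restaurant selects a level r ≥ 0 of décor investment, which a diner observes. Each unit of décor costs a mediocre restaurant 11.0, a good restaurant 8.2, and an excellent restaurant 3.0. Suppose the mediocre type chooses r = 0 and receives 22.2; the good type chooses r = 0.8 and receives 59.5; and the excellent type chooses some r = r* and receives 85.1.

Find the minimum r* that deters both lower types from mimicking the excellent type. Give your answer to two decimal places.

Good type (on-path payoff 59.5 − 8.2×0.8 = 52.94) won't mimic when 52.94 ≥ 85.1 − 8.2·r*, i.e. r* ≥ 3.92.
Mediocre type (on-path payoff 22.2) won't mimic when 22.2 ≥ 85.1 − 11.0·r*, i.e. r* ≥ 5.72.
Both must hold, so r* = max(5.72, 3.92) = 5.72. The mediocre type's constraint binds.

5.72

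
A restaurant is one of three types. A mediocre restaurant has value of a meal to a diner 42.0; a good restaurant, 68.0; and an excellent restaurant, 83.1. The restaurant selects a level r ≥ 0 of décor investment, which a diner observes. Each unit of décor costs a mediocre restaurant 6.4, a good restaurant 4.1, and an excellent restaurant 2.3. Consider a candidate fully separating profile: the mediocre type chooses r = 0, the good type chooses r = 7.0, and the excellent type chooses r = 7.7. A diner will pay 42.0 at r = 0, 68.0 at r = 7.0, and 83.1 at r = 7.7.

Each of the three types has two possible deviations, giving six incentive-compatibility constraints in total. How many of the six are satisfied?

Mediocre (own payoff 42.0): to r=7.0 gives 68.0 − 6.4×7.0 = 23.2 → no gain ✓; to r=7.7 gives 83.1 − 6.4×7.7 = 33.82 → no gain ✓.
Good (own payoff 68.0 − 4.1×7.0 = 39.3): to r=0 gives 42.0 → profitable ✗; to r=7.7 gives 83.1 − 4.1×7.7 = 51.53 → profitable ✗.
Excellent (own payoff 83.1 − 2.3×7.7 = 65.39): to r=0 gives 42.0 → no gain ✓; to r=7.0 gives 68.0 − 2.3×7.0 = 51.9 → no gain ✓.
4 of the 6 constraints hold; not an equilibrium.

4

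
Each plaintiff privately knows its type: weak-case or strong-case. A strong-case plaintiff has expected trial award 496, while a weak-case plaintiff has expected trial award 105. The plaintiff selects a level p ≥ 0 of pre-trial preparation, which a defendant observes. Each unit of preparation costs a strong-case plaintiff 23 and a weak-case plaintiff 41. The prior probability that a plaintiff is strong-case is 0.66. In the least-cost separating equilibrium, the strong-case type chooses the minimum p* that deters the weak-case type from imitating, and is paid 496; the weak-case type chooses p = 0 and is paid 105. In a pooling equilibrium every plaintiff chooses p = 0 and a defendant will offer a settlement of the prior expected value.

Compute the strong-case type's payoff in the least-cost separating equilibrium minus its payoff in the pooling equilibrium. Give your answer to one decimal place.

Least-cost separating signal: p* solves 105 = 496 − 41·p*, so p* = (496 − 105)/41 ≈ 9.5366.
Strong-case type's separating payoff: 496 − 23 × p* = 496 − 23 × (496 − 105)/41 = 496 − 8993/41 ≈ 276.659.
Pooling payoff: 0.66 × 496 + 0.34 × 105 = 363.06.
Difference: 276.659 − 363.06 = -86.401, i.e. -86.4 to one decimal place.
The strong-case type would prefer the pooling outcome.

-86.4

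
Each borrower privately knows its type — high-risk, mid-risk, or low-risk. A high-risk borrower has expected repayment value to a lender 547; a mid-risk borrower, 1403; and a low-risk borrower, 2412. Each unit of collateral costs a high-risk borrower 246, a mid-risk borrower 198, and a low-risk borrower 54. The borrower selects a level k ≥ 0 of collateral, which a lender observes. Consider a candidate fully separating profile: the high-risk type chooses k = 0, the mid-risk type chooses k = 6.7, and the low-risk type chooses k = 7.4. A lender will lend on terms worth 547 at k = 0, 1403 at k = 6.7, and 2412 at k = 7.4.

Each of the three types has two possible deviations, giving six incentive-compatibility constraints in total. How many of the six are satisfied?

3

High-risk (own payoff 547): to k=6.7 gives 1403 − 246×6.7 = -245.2 → no gain ✓; to k=7.4 gives 2412 − 246×7.4 = 591.6 → profitable ✗.
Mid-risk (own payoff 1403 − 198×6.7 = 76.4): to k=0 gives 547 → profitable ✗; to k=7.4 gives 2412 − 198×7.4 = 946.8 → profitable ✗.
Low-risk (own payoff 2412 − 54×7.4 = 2012.4): to k=0 gives 547 → no gain ✓; to k=6.7 gives 1403 − 54×6.7 = 1041.2 → no gain ✓.
3 of the 6 constraints hold; not an equilibrium.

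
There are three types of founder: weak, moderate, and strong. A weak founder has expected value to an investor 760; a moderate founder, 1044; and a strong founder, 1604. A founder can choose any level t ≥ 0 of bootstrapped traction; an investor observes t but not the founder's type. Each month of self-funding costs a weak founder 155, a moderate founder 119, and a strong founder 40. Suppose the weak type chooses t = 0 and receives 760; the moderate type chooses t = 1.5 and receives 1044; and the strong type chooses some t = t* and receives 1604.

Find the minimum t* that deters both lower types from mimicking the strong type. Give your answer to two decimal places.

Weak type (on-path payoff 760) won't mimic when 760 ≥ 1604 − 155·t*, i.e. t* ≥ 5.45.
Moderate type (on-path payoff 1044 − 119×1.5 = 865.5) won't mimic when 865.5 ≥ 1604 − 119·t*, i.e. t* ≥ 6.21.
Both must hold, so t* = max(5.45, 6.21) = 6.21. The moderate type's constraint binds.

6.21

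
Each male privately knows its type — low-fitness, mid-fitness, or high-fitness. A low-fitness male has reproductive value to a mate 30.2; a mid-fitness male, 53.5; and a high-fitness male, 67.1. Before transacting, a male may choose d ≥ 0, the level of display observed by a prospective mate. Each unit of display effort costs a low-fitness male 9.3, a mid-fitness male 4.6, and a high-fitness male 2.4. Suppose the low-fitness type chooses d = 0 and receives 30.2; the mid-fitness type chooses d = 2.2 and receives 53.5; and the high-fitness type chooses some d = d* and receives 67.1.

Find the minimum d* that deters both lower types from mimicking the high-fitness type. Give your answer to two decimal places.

5.16

Low-fitness type (on-path payoff 30.2) won't mimic when 30.2 ≥ 67.1 − 9.3·d*, i.e. d* ≥ 3.97.
Mid-fitness type (on-path payoff 53.5 − 4.6×2.2 = 43.38) won't mimic when 43.38 ≥ 67.1 − 4.6·d*, i.e. d* ≥ 5.16.
Both must hold, so d* = max(3.97, 5.16) = 5.16. The mid-fitness type's constraint binds.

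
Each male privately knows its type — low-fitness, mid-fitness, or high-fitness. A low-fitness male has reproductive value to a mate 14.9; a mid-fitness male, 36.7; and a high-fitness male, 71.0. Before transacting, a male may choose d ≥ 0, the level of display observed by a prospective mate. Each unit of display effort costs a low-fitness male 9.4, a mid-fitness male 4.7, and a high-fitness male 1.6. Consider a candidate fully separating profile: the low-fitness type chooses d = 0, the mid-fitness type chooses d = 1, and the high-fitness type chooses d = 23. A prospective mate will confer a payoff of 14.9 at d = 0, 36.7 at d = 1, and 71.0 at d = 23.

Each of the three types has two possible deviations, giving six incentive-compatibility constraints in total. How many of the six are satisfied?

High-fitness (own payoff 71.0 − 1.6×23 = 34.2): to d=0 gives 14.9 → no gain ✓; to d=1 gives 36.7 − 1.6×1 = 35.1 → profitable ✗.
Low-fitness (own payoff 14.9): to d=1 gives 36.7 − 9.4×1 = 27.3 → profitable ✗; to d=23 gives 71.0 − 9.4×23 = -145.2 → no gain ✓.
Mid-fitness (own payoff 36.7 − 4.7×1 = 32): to d=0 gives 14.9 → no gain ✓; to d=23 gives 71.0 − 4.7×23 = -37.1 → no gain ✓.
4 of the 6 constraints hold; not an equilibrium.

4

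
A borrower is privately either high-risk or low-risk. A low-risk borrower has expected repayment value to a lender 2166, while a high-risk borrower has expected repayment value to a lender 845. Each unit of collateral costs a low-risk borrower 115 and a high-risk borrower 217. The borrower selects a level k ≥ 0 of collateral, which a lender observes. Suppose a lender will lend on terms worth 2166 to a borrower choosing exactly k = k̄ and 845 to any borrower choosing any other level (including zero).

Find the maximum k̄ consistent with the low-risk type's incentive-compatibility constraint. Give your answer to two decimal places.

Choosing k̄ yields the low-risk type 2166 − 115·k̄; choosing zero yields 845.
The low-risk type is indifferent at 2166 − 115·k̄ = 845, i.e. k̄ = (2166 − 845) / 115 ≈ 11.49.
For any k̄ above 11.49 the low-risk type would rather pool at zero, so separation collapses.

11.49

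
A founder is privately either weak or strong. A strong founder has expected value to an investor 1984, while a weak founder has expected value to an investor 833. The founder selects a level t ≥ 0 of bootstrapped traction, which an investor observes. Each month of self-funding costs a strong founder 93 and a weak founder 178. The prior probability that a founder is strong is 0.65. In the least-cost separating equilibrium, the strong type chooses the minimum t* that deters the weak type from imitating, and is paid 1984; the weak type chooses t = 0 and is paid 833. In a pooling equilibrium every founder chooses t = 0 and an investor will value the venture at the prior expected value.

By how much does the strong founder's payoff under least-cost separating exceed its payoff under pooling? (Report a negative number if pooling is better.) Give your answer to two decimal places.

Least-cost separating signal: t* solves 833 = 1984 − 178·t*, so t* = (1984 − 833)/178 ≈ 6.4663.
Strong type's separating payoff: 1984 − 93 × t* = 1984 − 93 × (1984 − 833)/178 = 1984 − 107043/178 ≈ 1382.6348.
Pooling payoff: 0.65 × 1984 + 0.35 × 833 = 1581.15.
Difference: 1382.6348 − 1581.15 = -198.5152, i.e. -198.52 to two decimal places.
The strong type would prefer the pooling outcome.

-198.52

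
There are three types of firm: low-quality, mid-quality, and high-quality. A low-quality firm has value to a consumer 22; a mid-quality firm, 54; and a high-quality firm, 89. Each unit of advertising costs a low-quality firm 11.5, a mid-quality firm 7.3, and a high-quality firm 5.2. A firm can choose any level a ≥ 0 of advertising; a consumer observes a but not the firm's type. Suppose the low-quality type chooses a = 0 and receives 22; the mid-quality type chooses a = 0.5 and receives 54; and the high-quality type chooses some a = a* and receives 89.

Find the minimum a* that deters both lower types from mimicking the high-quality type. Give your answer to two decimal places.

Low-quality type (on-path payoff 22) won't mimic when 22 ≥ 89 − 11.5·a*, i.e. a* ≥ 5.83.
Mid-quality type (on-path payoff 54 − 7.3×0.5 = 50.35) won't mimic when 50.35 ≥ 89 − 7.3·a*, i.e. a* ≥ 5.29.
Both must hold, so a* = max(5.83, 5.29) = 5.83. The low-quality type's constraint binds.

5.83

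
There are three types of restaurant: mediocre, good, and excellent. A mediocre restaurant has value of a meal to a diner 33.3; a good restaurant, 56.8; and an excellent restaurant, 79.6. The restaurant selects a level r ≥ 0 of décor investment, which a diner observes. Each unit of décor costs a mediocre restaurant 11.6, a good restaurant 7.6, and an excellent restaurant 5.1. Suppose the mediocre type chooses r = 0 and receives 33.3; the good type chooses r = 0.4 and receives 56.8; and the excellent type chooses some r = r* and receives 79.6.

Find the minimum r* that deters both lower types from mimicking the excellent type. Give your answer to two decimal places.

Mediocre type (on-path payoff 33.3) won't mimic when 33.3 ≥ 79.6 − 11.6·r*, i.e. r* ≥ 3.99.
Good type (on-path payoff 56.8 − 7.6×0.4 = 53.76) won't mimic when 53.76 ≥ 79.6 − 7.6·r*, i.e. r* ≥ 3.40.
Both must hold, so r* = max(3.99, 3.40) = 3.99. The mediocre type's constraint binds.

3.99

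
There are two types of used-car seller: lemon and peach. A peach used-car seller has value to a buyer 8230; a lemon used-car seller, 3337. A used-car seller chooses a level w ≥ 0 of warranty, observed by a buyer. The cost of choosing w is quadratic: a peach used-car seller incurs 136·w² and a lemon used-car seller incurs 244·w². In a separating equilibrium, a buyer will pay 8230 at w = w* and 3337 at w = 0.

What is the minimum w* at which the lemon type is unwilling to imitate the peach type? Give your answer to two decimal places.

4.48

The lemon type at w = 0 receives 3337; imitating at w* yields 8230 − 244·w*².
Indifference: 3337 = 8230 − 244·w*², so w*² = (8230 − 3337) / 244 ≈ 20.0533.
w* = √20.0533 ≈ 4.48.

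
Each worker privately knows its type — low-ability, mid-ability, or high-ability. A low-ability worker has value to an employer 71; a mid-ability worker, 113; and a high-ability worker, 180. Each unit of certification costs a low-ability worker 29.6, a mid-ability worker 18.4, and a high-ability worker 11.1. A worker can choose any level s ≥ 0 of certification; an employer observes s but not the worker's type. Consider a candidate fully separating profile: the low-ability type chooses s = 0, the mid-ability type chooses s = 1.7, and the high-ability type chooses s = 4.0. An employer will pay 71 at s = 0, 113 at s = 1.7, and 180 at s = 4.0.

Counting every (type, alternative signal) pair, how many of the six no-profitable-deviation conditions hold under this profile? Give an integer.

5

High-ability (own payoff 180 − 11.1×4.0 = 135.6): to s=0 gives 71 → no gain ✓; to s=1.7 gives 113 − 11.1×1.7 = 94.13 → no gain ✓.
Mid-ability (own payoff 113 − 18.4×1.7 = 81.72): to s=0 gives 71 → no gain ✓; to s=4.0 gives 180 − 18.4×4.0 = 106.4 → profitable ✗.
Low-ability (own payoff 71): to s=1.7 gives 113 − 29.6×1.7 = 62.68 → no gain ✓; to s=4.0 gives 180 − 29.6×4.0 = 61.6 → no gain ✓.
5 of the 6 constraints hold; not an equilibrium.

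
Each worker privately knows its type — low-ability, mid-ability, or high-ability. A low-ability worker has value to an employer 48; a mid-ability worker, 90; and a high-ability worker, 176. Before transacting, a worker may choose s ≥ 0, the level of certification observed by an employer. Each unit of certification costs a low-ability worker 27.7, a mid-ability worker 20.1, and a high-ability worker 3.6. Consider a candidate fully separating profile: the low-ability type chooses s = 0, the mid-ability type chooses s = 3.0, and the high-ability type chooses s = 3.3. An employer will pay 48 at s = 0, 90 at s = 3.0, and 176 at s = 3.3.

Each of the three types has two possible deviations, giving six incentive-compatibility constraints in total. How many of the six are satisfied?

3

High-ability (own payoff 176 − 3.6×3.3 = 164.12): to s=0 gives 48 → no gain ✓; to s=3.0 gives 90 − 3.6×3.0 = 79.2 → no gain ✓.
Mid-ability (own payoff 90 − 20.1×3.0 = 29.7): to s=0 gives 48 → profitable ✗; to s=3.3 gives 176 − 20.1×3.3 = 109.67 → profitable ✗.
Low-ability (own payoff 48): to s=3.0 gives 90 − 27.7×3.0 = 6.9 → no gain ✓; to s=3.3 gives 176 − 27.7×3.3 = 84.59 → profitable ✗.
3 of the 6 constraints hold; not an equilibrium.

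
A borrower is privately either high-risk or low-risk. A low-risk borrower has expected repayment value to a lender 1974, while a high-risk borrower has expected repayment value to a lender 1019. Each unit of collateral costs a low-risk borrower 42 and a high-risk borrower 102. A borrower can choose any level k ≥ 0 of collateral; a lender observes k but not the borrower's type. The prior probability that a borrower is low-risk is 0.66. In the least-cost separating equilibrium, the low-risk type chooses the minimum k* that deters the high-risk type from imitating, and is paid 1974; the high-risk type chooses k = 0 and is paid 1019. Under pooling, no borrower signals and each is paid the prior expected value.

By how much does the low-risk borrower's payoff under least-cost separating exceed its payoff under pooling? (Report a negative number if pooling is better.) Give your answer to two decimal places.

Least-cost separating signal: k* solves 1019 = 1974 − 102·k*, so k* = (1974 − 1019)/102 ≈ 9.3627.
Low-risk type's separating payoff: 1974 − 42 × k* = 1974 − 42 × (1974 − 1019)/102 = 1974 − 40110/102 ≈ 1580.7647.
Pooling payoff: 0.66 × 1974 + 0.34 × 1019 = 1649.3.
Difference: 1580.7647 − 1649.3 = -68.5353, i.e. -68.54 to two decimal places.
The low-risk type would prefer the pooling outcome.

-68.54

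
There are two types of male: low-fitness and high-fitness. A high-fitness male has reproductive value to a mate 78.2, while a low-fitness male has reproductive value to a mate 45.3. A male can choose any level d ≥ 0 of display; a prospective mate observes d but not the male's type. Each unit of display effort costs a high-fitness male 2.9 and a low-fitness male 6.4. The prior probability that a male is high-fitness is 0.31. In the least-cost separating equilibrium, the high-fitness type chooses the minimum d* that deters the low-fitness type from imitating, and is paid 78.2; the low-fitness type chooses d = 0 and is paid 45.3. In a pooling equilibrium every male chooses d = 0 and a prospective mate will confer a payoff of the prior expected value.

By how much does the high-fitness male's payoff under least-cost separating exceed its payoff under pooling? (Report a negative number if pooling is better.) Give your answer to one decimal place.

Least-cost separating signal: d* solves 45.3 = 78.2 − 6.4·d*, so d* = (78.2 − 45.3)/6.4 ≈ 5.1406.
High-fitness type's separating payoff: 78.2 − 2.9 × d* = 78.2 − 2.9 × (78.2 − 45.3)/6.4 = 78.2 − 95.41/6.4 ≈ 63.292.
Pooling payoff: 0.31 × 78.2 + 0.69 × 45.3 = 55.499.
Difference: 63.292 − 55.499 = 7.793, i.e. 7.8 to one decimal place.
The high-fitness type prefers to separate.

7.8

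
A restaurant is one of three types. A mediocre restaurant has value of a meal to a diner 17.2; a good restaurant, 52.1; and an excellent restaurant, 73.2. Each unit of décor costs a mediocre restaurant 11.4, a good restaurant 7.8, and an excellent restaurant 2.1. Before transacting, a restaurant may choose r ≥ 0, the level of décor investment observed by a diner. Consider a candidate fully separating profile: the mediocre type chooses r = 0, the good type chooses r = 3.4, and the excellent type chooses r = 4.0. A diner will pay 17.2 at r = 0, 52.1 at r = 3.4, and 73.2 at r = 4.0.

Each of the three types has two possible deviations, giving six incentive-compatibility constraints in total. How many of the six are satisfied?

Mediocre (own payoff 17.2): to r=3.4 gives 52.1 − 11.4×3.4 = 13.34 → no gain ✓; to r=4.0 gives 73.2 − 11.4×4.0 = 27.6 → profitable ✗.
Excellent (own payoff 73.2 − 2.1×4.0 = 64.8): to r=0 gives 17.2 → no gain ✓; to r=3.4 gives 52.1 − 2.1×3.4 = 44.96 → no gain ✓.
Good (own payoff 52.1 − 7.8×3.4 = 25.58): to r=0 gives 17.2 → no gain ✓; to r=4.0 gives 73.2 − 7.8×4.0 = 42 → profitable ✗.
4 of the 6 constraints hold; not an equilibrium.

4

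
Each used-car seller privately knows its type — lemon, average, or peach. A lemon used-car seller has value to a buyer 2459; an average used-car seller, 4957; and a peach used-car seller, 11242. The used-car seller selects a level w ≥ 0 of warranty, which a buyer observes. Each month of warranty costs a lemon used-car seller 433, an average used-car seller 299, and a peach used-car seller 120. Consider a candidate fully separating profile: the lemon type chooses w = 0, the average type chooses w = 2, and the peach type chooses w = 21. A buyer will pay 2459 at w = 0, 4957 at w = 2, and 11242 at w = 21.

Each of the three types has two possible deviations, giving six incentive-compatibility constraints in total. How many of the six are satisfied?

Peach (own payoff 11242 − 120×21 = 8722): to w=0 gives 2459 → no gain ✓; to w=2 gives 4957 − 120×2 = 4717 → no gain ✓.
Lemon (own payoff 2459): to w=2 gives 4957 − 433×2 = 4091 → profitable ✗; to w=21 gives 11242 − 433×21 = 2149 → no gain ✓.
Average (own payoff 4957 − 299×2 = 4359): to w=0 gives 2459 → no gain ✓; to w=21 gives 11242 − 299×21 = 4963 → profitable ✗.
4 of the 6 constraints hold; not an equilibrium.

4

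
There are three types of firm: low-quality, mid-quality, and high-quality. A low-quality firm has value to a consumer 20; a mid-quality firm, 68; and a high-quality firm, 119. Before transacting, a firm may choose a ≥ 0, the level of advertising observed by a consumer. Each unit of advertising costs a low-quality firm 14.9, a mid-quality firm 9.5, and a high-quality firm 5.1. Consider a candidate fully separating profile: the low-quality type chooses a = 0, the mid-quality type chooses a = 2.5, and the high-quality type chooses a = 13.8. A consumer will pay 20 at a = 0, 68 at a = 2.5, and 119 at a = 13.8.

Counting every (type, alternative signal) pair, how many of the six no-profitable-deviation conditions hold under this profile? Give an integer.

4

Mid-quality (own payoff 68 − 9.5×2.5 = 44.25): to a=0 gives 20 → no gain ✓; to a=13.8 gives 119 − 9.5×13.8 = -12.1 → no gain ✓.
Low-quality (own payoff 20): to a=2.5 gives 68 − 14.9×2.5 = 30.75 → profitable ✗; to a=13.8 gives 119 − 14.9×13.8 = -86.62 → no gain ✓.
High-quality (own payoff 119 − 5.1×13.8 = 48.62): to a=0 gives 20 → no gain ✓; to a=2.5 gives 68 − 5.1×2.5 = 55.25 → profitable ✗.
4 of the 6 constraints hold; not an equilibrium.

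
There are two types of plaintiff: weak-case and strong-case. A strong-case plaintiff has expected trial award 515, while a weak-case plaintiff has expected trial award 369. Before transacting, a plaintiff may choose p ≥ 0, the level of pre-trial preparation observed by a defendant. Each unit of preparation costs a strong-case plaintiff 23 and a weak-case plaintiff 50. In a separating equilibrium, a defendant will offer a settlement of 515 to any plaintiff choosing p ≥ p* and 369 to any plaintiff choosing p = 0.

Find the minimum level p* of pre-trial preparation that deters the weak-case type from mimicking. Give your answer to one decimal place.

2.9

A weak-case plaintiff choosing p = 0 receives 369.
Imitating at p* instead would pay 515 at cost 50·p*, netting 515 − 50·p*.
Indifference: 369 = 515 − 50·p*, so p* = (515 − 369) / 50 ≈ 2.9.
At p* the weak-case type's incentive constraint just binds; the strong-case type strictly prefers p* since its per-unit cost is lower.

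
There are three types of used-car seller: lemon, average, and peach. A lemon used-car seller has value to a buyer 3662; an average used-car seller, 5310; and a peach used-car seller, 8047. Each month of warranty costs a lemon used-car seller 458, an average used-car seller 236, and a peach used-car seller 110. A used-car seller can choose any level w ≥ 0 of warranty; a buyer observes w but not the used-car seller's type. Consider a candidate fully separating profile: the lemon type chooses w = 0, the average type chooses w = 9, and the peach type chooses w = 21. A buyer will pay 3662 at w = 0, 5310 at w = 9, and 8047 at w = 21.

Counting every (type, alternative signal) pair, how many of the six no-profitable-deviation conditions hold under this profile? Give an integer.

5

Lemon (own payoff 3662): to w=9 gives 5310 − 458×9 = 1188 → no gain ✓; to w=21 gives 8047 − 458×21 = -1571 → no gain ✓.
Peach (own payoff 8047 − 110×21 = 5737): to w=0 gives 3662 → no gain ✓; to w=9 gives 5310 − 110×9 = 4320 → no gain ✓.
Average (own payoff 5310 − 236×9 = 3186): to w=0 gives 3662 → profitable ✗; to w=21 gives 8047 − 236×21 = 3091 → no gain ✓.
5 of the 6 constraints hold; not an equilibrium.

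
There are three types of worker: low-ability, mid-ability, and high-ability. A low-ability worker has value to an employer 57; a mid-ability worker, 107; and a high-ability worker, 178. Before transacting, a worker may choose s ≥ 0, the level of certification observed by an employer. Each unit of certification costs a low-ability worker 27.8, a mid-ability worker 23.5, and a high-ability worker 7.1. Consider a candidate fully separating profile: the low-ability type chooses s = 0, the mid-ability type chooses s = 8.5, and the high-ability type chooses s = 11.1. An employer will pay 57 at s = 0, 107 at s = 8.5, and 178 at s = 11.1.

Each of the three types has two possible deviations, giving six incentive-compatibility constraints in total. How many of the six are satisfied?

4

High-ability (own payoff 178 − 7.1×11.1 = 99.19): to s=0 gives 57 → no gain ✓; to s=8.5 gives 107 − 7.1×8.5 = 46.65 → no gain ✓.
Mid-ability (own payoff 107 − 23.5×8.5 = -92.75): to s=0 gives 57 → profitable ✗; to s=11.1 gives 178 − 23.5×11.1 = -82.85 → profitable ✗.
Low-ability (own payoff 57): to s=8.5 gives 107 − 27.8×8.5 = -129.3 → no gain ✓; to s=11.1 gives 178 − 27.8×11.1 = -130.58 → no gain ✓.
4 of the 6 constraints hold; not an equilibrium.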